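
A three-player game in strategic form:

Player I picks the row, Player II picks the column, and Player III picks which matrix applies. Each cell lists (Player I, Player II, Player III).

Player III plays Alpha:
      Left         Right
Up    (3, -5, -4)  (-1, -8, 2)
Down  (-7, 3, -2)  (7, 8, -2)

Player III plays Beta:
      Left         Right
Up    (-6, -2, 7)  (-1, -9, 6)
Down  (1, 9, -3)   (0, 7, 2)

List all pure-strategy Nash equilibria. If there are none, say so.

This game has no pure Nash equilibrium.

For each strategy profile, look for a profitable unilateral deviation.
(Up, Left, Alpha): Player III can switch to Beta (-4 → 7). Not NE.
(Up, Left, Beta): Player I can switch to Down (-6 → 1). Not NE.
(Up, Right, Alpha): Player I can switch to Down (-1 → 7). Not NE.
(Up, Right, Beta): Player I can switch to Down (-1 → 0). Not NE.
(Down, Left, Alpha): Player I can switch to Up (-7 → 3). Not NE.
(Down, Left, Beta): Player III can switch to Alpha (-3 → -2). Not NE.
(The remaining 2 profiles each have a profitable deviation by the same check.)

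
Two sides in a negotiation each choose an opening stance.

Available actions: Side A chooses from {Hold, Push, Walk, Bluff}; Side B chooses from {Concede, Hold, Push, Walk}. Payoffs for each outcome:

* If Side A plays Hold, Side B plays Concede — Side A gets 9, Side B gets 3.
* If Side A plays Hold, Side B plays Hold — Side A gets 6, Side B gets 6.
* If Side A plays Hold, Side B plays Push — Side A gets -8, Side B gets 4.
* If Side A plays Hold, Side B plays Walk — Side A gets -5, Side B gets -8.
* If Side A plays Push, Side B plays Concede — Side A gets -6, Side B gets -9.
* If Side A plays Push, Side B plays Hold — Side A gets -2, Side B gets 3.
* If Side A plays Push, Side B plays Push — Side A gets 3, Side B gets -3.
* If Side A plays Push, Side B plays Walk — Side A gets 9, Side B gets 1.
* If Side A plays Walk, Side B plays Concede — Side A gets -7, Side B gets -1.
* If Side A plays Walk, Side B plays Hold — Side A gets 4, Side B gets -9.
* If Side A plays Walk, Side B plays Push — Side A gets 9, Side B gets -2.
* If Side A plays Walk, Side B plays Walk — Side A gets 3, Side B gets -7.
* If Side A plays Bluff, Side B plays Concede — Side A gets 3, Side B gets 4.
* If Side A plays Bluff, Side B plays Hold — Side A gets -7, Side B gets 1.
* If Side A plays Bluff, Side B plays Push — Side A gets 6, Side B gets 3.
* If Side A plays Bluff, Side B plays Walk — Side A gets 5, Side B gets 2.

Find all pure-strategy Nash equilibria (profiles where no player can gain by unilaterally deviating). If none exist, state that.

(Hold, Concede): Side B can switch to Hold (3 → 6). Not NE.
(Hold, Hold): Side A gets 6, best alternative 4; Side B gets 6, best alternative 4. No profitable deviation — NE.
(Hold, Push): Side A can switch to Push (-8 → 3). Not NE.
(Hold, Walk): Side A can switch to Push (-5 → 9). Not NE.
(Push, Concede): Side A can switch to Hold (-6 → 9). Not NE.
(Push, Hold): Side A can switch to Hold (-2 → 6). Not NE.
(Push, Push): Side A can switch to Walk (3 → 9). Not NE.
(Push, Walk): Side B can switch to Hold (1 → 3). Not NE.
(Walk, Concede): Side A can switch to Hold (-7 → 9). Not NE.
(Walk, Hold): Side A can switch to Hold (4 → 6). Not NE.
(Walk, Push): Side B can switch to Concede (-2 → -1). Not NE.
(The remaining 5 profiles each have a profitable deviation by the same check.)

(Hold, Hold)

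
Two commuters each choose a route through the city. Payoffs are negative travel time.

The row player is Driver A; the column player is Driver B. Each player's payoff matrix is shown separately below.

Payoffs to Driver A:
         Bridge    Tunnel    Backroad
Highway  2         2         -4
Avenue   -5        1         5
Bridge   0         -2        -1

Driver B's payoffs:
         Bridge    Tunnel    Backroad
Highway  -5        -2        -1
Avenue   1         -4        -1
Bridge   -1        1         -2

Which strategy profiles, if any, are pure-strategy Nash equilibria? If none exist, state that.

This game has no pure Nash equilibrium.

Check each profile: it is a Nash equilibrium iff no player can strictly gain by switching unilaterally.
(Highway, Bridge): Driver B can switch to Tunnel (-5 → -2). Not NE.
(Highway, Tunnel): Driver B can switch to Backroad (-2 → -1). Not NE.
(Highway, Backroad): Driver A can switch to Avenue (-4 → 5). Not NE.
(Avenue, Bridge): Driver A can switch to Highway (-5 → 2). Not NE.
(Avenue, Tunnel): Driver A can switch to Highway (1 → 2). Not NE.
(Avenue, Backroad): Driver B can switch to Bridge (-1 → 1). Not NE.
(The remaining 3 profiles each have a profitable deviation by the same check.)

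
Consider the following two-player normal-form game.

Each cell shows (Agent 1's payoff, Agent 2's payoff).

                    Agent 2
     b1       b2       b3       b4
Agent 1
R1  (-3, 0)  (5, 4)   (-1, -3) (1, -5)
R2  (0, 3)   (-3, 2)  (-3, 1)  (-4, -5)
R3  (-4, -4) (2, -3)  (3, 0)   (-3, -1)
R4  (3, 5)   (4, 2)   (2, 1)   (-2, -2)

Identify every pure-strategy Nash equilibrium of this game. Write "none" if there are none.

Pure-strategy Nash equilibria: (R1, b2), (R3, b3), (R4, b1)

Agent 1 against b1: payoffs -3, 0, -4, 3 → best response R4.
Agent 1 against b2: payoffs 5, -3, 2, 4 → best response R1.
Agent 1 against b3: payoffs -1, -3, 3, 2 → best response R3.
Agent 1 against b4: payoffs 1, -4, -3, -2 → best response R1.
Agent 2 against R1: payoffs 0, 4, -3, -5 → best response b2.
Agent 2 against R2: payoffs 3, 2, 1, -5 → best response b1.
Agent 2 against R3: payoffs -4, -3, 0, -1 → best response b3.
Agent 2 against R4: payoffs 5, 2, 1, -2 → best response b1.
Mutual best responses: (R1, b2); (R3, b3); (R4, b1).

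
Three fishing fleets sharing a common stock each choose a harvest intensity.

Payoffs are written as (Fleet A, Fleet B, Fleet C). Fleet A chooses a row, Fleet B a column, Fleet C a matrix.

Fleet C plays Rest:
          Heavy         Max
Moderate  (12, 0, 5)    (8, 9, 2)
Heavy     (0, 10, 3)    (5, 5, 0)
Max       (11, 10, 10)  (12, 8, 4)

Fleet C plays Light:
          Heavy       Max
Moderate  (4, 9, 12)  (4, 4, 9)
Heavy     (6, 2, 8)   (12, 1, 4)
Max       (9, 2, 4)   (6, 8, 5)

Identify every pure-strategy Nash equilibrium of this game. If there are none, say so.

This game has no pure Nash equilibrium.

(Moderate, Heavy, Rest): Fleet B can switch to Max (0 → 9). Not NE.
(Moderate, Heavy, Light): Fleet A can switch to Heavy (4 → 6). Not NE.
(Moderate, Max, Rest): Fleet A can switch to Max (8 → 12). Not NE.
(Moderate, Max, Light): Fleet A can switch to Heavy (4 → 12). Not NE.
(Heavy, Heavy, Rest): Fleet A can switch to Moderate (0 → 12). Not NE.
(Heavy, Heavy, Light): Fleet A can switch to Max (6 → 9). Not NE.
(Heavy, Max, Rest): Fleet A can switch to Moderate (5 → 8). Not NE.
(Heavy, Max, Light): Fleet B can switch to Heavy (1 → 2). Not NE.
(The remaining 4 profiles each have a profitable deviation by the same check.)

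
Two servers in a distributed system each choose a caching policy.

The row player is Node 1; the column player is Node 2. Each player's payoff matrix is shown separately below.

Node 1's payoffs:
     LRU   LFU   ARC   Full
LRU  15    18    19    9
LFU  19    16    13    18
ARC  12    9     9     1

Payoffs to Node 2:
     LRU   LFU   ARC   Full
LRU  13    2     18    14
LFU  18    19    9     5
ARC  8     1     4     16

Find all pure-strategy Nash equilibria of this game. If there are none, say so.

The unique pure-strategy Nash equilibrium is (LRU, ARC).

Node 1 against LRU: payoffs 15, 19, 12 → best response LFU.
Node 1 against LFU: payoffs 18, 16, 9 → best response LRU.
Node 1 against ARC: payoffs 19, 13, 9 → best response LRU.
Node 1 against Full: payoffs 9, 18, 1 → best response LFU.
Node 2 against LRU: payoffs 13, 2, 18, 14 → best response ARC.
Node 2 against LFU: payoffs 18, 19, 9, 5 → best response LFU.
Node 2 against ARC: payoffs 8, 1, 4, 16 → best response Full.
Mutual best responses: (LRU, ARC).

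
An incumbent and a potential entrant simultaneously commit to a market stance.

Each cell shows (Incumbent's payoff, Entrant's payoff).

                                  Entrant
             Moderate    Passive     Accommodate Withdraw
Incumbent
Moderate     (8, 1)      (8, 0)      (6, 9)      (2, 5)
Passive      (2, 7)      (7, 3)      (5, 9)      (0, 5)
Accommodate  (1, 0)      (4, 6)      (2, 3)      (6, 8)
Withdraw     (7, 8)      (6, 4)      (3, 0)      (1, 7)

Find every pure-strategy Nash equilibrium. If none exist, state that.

For each strategy profile, look for a profitable unilateral deviation.
(Moderate, Moderate): Entrant can switch to Accommodate (1 → 9). Not NE.
(Moderate, Passive): Entrant can switch to Moderate (0 → 1). Not NE.
(Moderate, Accommodate): Incumbent gets 6, best alternative 5; Entrant gets 9, best alternative 5. No profitable deviation — NE.
(Moderate, Withdraw): Incumbent can switch to Accommodate (2 → 6). Not NE.
(Passive, Moderate): Incumbent can switch to Moderate (2 → 8). Not NE.
(Passive, Passive): Incumbent can switch to Moderate (7 → 8). Not NE.
(Passive, Accommodate): Incumbent can switch to Moderate (5 → 6). Not NE.
(Passive, Withdraw): Incumbent can switch to Moderate (0 → 2). Not NE.
(Accommodate, Moderate): Incumbent can switch to Moderate (1 → 8). Not NE.
(Accommodate, Withdraw): Incumbent gets 6, best alternative 2; Entrant gets 8, best alternative 6. No profitable deviation — NE.
(The remaining 6 profiles each have a profitable deviation by the same check.)

Pure-strategy Nash equilibria: (Moderate, Accommodate); (Accommodate, Withdraw)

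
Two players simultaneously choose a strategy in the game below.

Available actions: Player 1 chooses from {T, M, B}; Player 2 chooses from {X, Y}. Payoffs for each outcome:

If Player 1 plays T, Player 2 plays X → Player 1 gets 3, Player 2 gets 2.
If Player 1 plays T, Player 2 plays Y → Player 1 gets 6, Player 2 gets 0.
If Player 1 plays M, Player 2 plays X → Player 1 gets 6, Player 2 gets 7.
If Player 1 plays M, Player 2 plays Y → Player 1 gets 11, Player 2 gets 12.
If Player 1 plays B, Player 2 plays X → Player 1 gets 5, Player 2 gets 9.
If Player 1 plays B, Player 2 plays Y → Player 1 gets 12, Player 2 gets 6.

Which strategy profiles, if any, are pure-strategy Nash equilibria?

No pure-strategy Nash equilibrium.

For each strategy profile, look for a profitable unilateral deviation.
(T, X): Player 1 can switch to M (3 → 6). Not NE.
(T, Y): Player 1 can switch to M (6 → 11). Not NE.
(M, X): Player 2 can switch to Y (7 → 12). Not NE.
(M, Y): Player 1 can switch to B (11 → 12). Not NE.
(B, X): Player 1 can switch to M (5 → 6). Not NE.
(B, Y): Player 2 can switch to X (6 → 9). Not NE.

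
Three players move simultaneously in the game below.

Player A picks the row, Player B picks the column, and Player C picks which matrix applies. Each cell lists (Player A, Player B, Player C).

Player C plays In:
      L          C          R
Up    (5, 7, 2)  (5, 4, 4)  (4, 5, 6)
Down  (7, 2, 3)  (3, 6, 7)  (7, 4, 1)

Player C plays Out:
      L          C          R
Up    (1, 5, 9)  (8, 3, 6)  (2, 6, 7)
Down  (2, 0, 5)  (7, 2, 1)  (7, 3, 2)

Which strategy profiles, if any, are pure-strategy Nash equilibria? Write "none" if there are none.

Pure NE: (Down, R, Out)

Player A against (L, In): payoffs 5, 7 → best response Down.
Player A against (L, Out): payoffs 1, 2 → best response Down.
Player A against (C, In): payoffs 5, 3 → best response Up.
Player A against (C, Out): payoffs 8, 7 → best response Up.
Player A against (R, In): payoffs 4, 7 → best response Down.
Player A against (R, Out): payoffs 2, 7 → best response Down.
Player B against (Up, In): payoffs 7, 4, 5 → best response L.
Player B against (Up, Out): payoffs 5, 3, 6 → best response R.
Player B against (Down, In): payoffs 2, 6, 4 → best response C.
Player B against (Down, Out): payoffs 0, 2, 3 → best response R.
Player C against (Up, L): payoffs 2, 9 → best response Out.
Player C against (Up, C): payoffs 4, 6 → best response Out.
Player C against (Up, R): payoffs 6, 7 → best response Out.
Player C against (Down, L): payoffs 3, 5 → best response Out.
Player C against (Down, C): payoffs 7, 1 → best response In.
Player C against (Down, R): payoffs 1, 2 → best response Out.
Mutual best responses: (Down, R, Out).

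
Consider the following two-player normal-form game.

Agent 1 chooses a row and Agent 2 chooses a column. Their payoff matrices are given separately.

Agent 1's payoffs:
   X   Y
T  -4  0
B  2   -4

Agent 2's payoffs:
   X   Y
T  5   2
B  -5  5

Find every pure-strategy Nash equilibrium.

This game has no pure Nash equilibrium.

Agent 1 against X: payoffs -4, 2 → best response B.
Agent 1 against Y: payoffs 0, -4 → best response T.
Agent 2 against T: payoffs 5, 2 → best response X.
Agent 2 against B: payoffs -5, 5 → best response Y.
No profile is a mutual best response for all players.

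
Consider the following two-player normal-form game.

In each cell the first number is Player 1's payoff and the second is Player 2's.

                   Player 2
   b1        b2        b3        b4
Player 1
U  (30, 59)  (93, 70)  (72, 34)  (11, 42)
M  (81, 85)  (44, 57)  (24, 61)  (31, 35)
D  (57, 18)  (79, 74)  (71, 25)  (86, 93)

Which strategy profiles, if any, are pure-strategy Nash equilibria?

For each player, find the best response to each opponent profile; mutual best responses are the pure NE.
Player 1 against b1: payoffs 30, 81, 57 → best response M.
Player 1 against b2: payoffs 93, 44, 79 → best response U.
Player 1 against b3: payoffs 72, 24, 71 → best response U.
Player 1 against b4: payoffs 11, 31, 86 → best response D.
Player 2 against U: payoffs 59, 70, 34, 42 → best response b2.
Player 2 against M: payoffs 85, 57, 61, 35 → best response b1.
Player 2 against D: payoffs 18, 74, 25, 93 → best response b4.
Mutual best responses: (U, b2); (M, b1); (D, b4).

(U, b2) and (M, b1) and (D, b4)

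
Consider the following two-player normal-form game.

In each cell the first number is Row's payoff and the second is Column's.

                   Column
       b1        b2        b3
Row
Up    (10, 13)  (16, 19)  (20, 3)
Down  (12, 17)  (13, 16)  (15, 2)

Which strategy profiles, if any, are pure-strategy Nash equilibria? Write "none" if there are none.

Pure-strategy Nash equilibria: (Up, b2); (Down, b1)

(Up, b1): Row can switch to Down (10 → 12). Not NE.
(Up, b2): Row gets 16, best alternative 13; Column gets 19, best alternative 13. No profitable deviation — NE.
(Up, b3): Column can switch to b1 (3 → 13). Not NE.
(Down, b1): Row gets 12, best alternative 10; Column gets 17, best alternative 16. No profitable deviation — NE.
(Down, b2): Row can switch to Up (13 → 16). Not NE.
(Down, b3): Row can switch to Up (15 → 20). Not NE.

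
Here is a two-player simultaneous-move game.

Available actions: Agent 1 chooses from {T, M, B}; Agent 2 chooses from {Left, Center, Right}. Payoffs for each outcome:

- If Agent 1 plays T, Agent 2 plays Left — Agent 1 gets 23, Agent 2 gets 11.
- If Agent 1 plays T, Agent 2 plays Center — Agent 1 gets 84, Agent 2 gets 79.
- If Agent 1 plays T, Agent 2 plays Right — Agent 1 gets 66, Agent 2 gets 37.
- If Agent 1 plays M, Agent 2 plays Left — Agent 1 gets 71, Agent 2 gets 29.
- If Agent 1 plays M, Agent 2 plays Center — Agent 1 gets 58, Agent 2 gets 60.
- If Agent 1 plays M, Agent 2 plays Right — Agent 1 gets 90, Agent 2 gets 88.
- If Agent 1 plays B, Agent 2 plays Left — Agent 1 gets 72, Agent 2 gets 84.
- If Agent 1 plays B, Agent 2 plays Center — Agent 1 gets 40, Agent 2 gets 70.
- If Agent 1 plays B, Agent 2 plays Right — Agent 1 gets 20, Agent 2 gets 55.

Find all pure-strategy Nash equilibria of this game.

The pure Nash equilibria are (T, Center); (M, Right); (B, Left).

Check each profile: it is a Nash equilibrium iff no player can strictly gain by switching unilaterally.
(T, Left): Agent 1 can switch to M (23 → 71). Not NE.
(T, Center): Agent 1 gets 84, best alternative 58; Agent 2 gets 79, best alternative 37. No profitable deviation — NE.
(T, Right): Agent 1 can switch to M (66 → 90). Not NE.
(M, Left): Agent 1 can switch to B (71 → 72). Not NE.
(M, Center): Agent 1 can switch to T (58 → 84). Not NE.
(M, Right): Agent 1 gets 90, best alternative 66; Agent 2 gets 88, best alternative 60. No profitable deviation — NE.
(B, Left): Agent 1 gets 72, best alternative 71; Agent 2 gets 84, best alternative 70. No profitable deviation — NE.
(B, Center): Agent 1 can switch to T (40 → 84). Not NE.
(B, Right): Agent 1 can switch to T (20 → 66). Not NE.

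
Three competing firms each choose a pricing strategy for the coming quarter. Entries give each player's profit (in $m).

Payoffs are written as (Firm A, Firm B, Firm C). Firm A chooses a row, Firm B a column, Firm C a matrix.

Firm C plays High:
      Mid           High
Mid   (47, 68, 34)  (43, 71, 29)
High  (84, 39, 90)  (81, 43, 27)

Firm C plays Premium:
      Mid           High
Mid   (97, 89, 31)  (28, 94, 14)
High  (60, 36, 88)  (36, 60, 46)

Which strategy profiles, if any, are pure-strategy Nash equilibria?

For each strategy profile, look for a profitable unilateral deviation.
(Mid, Mid, High): Firm A can switch to High (47 → 84). Not NE.
(Mid, Mid, Premium): Firm B can switch to High (89 → 94). Not NE.
(Mid, High, High): Firm A can switch to High (43 → 81). Not NE.
(Mid, High, Premium): Firm A can switch to High (28 → 36). Not NE.
(High, Mid, High): Firm B can switch to High (39 → 43). Not NE.
(High, Mid, Premium): Firm A can switch to Mid (60 → 97). Not NE.
(High, High, High): Firm C can switch to Premium (27 → 46). Not NE.
(High, High, Premium): Firm A gets 36, best alternative 28; Firm B gets 60, best alternative 36; Firm C gets 46, best alternative 27. No profitable deviation — NE.

(High, High, Premium)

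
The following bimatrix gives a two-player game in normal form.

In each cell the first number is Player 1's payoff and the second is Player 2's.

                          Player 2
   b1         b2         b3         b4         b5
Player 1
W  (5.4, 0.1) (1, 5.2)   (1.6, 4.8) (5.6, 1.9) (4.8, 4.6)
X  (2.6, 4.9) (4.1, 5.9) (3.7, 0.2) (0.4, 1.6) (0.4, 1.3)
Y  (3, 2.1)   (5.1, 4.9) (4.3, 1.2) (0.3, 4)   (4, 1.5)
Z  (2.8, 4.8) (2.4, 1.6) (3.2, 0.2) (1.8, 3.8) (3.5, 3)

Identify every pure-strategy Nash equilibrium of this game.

(W, b1): Player 2 can switch to b2 (0.1 → 5.2). Not NE.
(W, b2): Player 1 can switch to X (1 → 4.1). Not NE.
(W, b3): Player 1 can switch to X (1.6 → 3.7). Not NE.
(W, b4): Player 2 can switch to b2 (1.9 → 5.2). Not NE.
(W, b5): Player 2 can switch to b2 (4.6 → 5.2). Not NE.
(X, b1): Player 1 can switch to W (2.6 → 5.4). Not NE.
(X, b2): Player 1 can switch to Y (4.1 → 5.1). Not NE.
(X, b3): Player 1 can switch to Y (3.7 → 4.3). Not NE.
(Y, b2): Player 1 gets 5.1, best alternative 4.1; Player 2 gets 4.9, best alternative 4. No profitable deviation — NE.
(The remaining 11 profiles each have a profitable deviation by the same check.)

The unique pure-strategy Nash equilibrium is (Y, b2).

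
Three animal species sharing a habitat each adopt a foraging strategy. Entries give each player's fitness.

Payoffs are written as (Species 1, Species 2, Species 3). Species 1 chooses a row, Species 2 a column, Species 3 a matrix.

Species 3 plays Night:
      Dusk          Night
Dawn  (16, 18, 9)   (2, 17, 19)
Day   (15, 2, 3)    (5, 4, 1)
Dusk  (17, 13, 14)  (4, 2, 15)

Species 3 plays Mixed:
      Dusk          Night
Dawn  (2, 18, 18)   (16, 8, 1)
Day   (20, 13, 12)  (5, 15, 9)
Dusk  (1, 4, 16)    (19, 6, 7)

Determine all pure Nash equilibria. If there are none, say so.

Species 1 against (Dusk, Night): payoffs 16, 15, 17 → best response Dusk.
Species 1 against (Dusk, Mixed): payoffs 2, 20, 1 → best response Day.
Species 1 against (Night, Night): payoffs 2, 5, 4 → best response Day.
Species 1 against (Night, Mixed): payoffs 16, 5, 19 → best response Dusk.
Species 2 against (Dawn, Night): payoffs 18, 17 → best response Dusk.
Species 2 against (Dawn, Mixed): payoffs 18, 8 → best response Dusk.
Species 2 against (Day, Night): payoffs 2, 4 → best response Night.
Species 2 against (Day, Mixed): payoffs 13, 15 → best response Night.
Species 2 against (Dusk, Night): payoffs 13, 2 → best response Dusk.
Species 2 against (Dusk, Mixed): payoffs 4, 6 → best response Night.
Species 3 against (Dawn, Dusk): payoffs 9, 18 → best response Mixed.
Species 3 against (Dawn, Night): payoffs 19, 1 → best response Night.
Species 3 against (Day, Dusk): payoffs 3, 12 → best response Mixed.
Species 3 against (Day, Night): payoffs 1, 9 → best response Mixed.
Species 3 against (Dusk, Dusk): payoffs 14, 16 → best response Mixed.
Species 3 against (Dusk, Night): payoffs 15, 7 → best response Night.
No profile is a mutual best response for all players.

No pure-strategy Nash equilibrium.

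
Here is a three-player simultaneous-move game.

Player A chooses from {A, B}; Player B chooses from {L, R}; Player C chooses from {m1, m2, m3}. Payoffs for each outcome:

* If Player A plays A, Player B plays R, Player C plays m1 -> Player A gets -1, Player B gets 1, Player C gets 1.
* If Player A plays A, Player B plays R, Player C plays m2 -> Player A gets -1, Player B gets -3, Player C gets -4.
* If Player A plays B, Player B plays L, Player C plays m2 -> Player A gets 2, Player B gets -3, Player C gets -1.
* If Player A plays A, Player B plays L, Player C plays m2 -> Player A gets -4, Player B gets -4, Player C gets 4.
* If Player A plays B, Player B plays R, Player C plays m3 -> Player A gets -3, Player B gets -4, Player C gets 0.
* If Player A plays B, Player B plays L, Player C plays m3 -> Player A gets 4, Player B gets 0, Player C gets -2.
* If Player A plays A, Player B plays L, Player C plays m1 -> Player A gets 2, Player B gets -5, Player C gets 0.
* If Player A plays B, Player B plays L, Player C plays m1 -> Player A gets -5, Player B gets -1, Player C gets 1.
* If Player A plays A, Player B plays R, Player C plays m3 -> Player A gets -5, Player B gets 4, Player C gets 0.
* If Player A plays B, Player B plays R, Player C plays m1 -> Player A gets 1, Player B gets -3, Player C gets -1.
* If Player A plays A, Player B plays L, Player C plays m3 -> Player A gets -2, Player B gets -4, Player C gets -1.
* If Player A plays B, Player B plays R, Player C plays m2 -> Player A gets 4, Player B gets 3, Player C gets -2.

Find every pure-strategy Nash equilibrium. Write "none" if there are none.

Player A against (L, m1): payoffs 2, -5 → best response A.
Player A against (L, m2): payoffs -4, 2 → best response B.
Player A against (L, m3): payoffs -2, 4 → best response B.
Player A against (R, m1): payoffs -1, 1 → best response B.
Player A against (R, m2): payoffs -1, 4 → best response B.
Player A against (R, m3): payoffs -5, -3 → best response B.
Player B against (A, m1): payoffs -5, 1 → best response R.
Player B against (A, m2): payoffs -4, -3 → best response R.
Player B against (A, m3): payoffs -4, 4 → best response R.
Player B against (B, m1): payoffs -1, -3 → best response L.
Player B against (B, m2): payoffs -3, 3 → best response R.
Player B against (B, m3): payoffs 0, -4 → best response L.
Player C against (A, L): payoffs 0, 4, -1 → best response m2.
Player C against (A, R): payoffs 1, -4, 0 → best response m1.
Player C against (B, L): payoffs 1, -1, -2 → best response m1.
Player C against (B, R): payoffs -1, -2, 0 → best response m3.
No profile is a mutual best response for all players.

none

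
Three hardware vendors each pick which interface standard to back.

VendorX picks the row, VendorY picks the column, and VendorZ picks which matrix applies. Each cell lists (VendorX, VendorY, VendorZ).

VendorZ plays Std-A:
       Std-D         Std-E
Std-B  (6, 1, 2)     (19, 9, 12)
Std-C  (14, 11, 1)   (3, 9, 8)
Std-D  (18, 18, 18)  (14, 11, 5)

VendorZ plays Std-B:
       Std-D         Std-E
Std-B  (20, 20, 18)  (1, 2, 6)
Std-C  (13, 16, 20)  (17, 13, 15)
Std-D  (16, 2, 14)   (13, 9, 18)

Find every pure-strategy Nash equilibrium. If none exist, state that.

The pure Nash equilibria are (Std-B, Std-D, Std-B), (Std-B, Std-E, Std-A), (Std-D, Std-D, Std-A).

VendorX against (Std-D, Std-A): payoffs 6, 14, 18 → best response Std-D.
VendorX against (Std-D, Std-B): payoffs 20, 13, 16 → best response Std-B.
VendorX against (Std-E, Std-A): payoffs 19, 3, 14 → best response Std-B.
VendorX against (Std-E, Std-B): payoffs 1, 17, 13 → best response Std-C.
VendorY against (Std-B, Std-A): payoffs 1, 9 → best response Std-E.
VendorY against (Std-B, Std-B): payoffs 20, 2 → best response Std-D.
VendorY against (Std-C, Std-A): payoffs 11, 9 → best response Std-D.
VendorY against (Std-C, Std-B): payoffs 16, 13 → best response Std-D.
VendorY against (Std-D, Std-A): payoffs 18, 11 → best response Std-D.
VendorY against (Std-D, Std-B): payoffs 2, 9 → best response Std-E.
VendorZ against (Std-B, Std-D): payoffs 2, 18 → best response Std-B.
VendorZ against (Std-B, Std-E): payoffs 12, 6 → best response Std-A.
VendorZ against (Std-C, Std-D): payoffs 1, 20 → best response Std-B.
VendorZ against (Std-C, Std-E): payoffs 8, 15 → best response Std-B.
VendorZ against (Std-D, Std-D): payoffs 18, 14 → best response Std-A.
VendorZ against (Std-D, Std-E): payoffs 5, 18 → best response Std-B.
Mutual best responses: (Std-B, Std-D, Std-B); (Std-B, Std-E, Std-A); (Std-D, Std-D, Std-A).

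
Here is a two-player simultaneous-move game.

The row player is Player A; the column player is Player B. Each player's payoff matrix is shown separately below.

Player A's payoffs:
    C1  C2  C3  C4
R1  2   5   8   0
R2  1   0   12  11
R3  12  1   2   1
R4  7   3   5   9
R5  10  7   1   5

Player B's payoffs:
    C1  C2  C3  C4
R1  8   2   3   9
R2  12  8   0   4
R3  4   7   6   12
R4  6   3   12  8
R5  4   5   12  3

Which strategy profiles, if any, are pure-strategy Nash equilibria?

(R1, C1): Player A can switch to R3 (2 → 12). Not NE.
(R1, C2): Player A can switch to R5 (5 → 7). Not NE.
(R1, C3): Player A can switch to R2 (8 → 12). Not NE.
(R1, C4): Player A can switch to R2 (0 → 11). Not NE.
(R2, C1): Player A can switch to R1 (1 → 2). Not NE.
(R2, C2): Player A can switch to R1 (0 → 5). Not NE.
(R2, C3): Player B can switch to C1 (0 → 12). Not NE.
(R2, C4): Player B can switch to C1 (4 → 12). Not NE.
(R3, C1): Player B can switch to C2 (4 → 7). Not NE.
(R3, C2): Player A can switch to R1 (1 → 5). Not NE.
(R3, C3): Player A can switch to R1 (2 → 8). Not NE.
(R3, C4): Player A can switch to R2 (1 → 11). Not NE.
(The remaining 8 profiles each have a profitable deviation by the same check.)

No pure-strategy Nash equilibrium.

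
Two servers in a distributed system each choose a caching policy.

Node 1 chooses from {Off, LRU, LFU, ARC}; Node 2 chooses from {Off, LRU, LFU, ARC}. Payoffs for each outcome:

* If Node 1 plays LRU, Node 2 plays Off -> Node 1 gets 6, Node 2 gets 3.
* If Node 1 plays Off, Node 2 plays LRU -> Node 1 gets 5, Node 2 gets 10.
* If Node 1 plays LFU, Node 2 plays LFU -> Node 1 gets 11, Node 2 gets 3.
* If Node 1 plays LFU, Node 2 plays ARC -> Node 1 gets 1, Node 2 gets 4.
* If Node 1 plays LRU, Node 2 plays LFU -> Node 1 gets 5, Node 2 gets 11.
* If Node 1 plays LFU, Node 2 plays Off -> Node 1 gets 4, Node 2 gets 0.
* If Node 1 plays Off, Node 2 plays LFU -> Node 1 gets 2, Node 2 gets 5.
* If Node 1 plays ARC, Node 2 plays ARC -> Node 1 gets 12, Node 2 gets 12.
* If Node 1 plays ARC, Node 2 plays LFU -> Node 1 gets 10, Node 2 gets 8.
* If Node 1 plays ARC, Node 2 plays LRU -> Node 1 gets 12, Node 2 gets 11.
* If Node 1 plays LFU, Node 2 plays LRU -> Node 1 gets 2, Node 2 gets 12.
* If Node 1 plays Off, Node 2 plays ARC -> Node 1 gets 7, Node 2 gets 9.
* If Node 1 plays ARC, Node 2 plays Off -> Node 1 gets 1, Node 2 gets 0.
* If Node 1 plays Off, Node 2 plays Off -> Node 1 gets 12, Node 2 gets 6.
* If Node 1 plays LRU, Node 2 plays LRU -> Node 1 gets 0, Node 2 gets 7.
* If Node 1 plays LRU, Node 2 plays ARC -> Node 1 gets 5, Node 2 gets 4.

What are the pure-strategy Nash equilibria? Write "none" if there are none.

(ARC, ARC)

(Off, Off): Node 2 can switch to LRU (6 → 10). Not NE.
(Off, LRU): Node 1 can switch to ARC (5 → 12). Not NE.
(Off, LFU): Node 1 can switch to LRU (2 → 5). Not NE.
(Off, ARC): Node 1 can switch to ARC (7 → 12). Not NE.
(LRU, Off): Node 1 can switch to Off (6 → 12). Not NE.
(LRU, LRU): Node 1 can switch to Off (0 → 5). Not NE.
(ARC, ARC): Node 1 gets 12, best alternative 7; Node 2 gets 12, best alternative 11. No profitable deviation — NE.
(The remaining 9 profiles each have a profitable deviation by the same check.)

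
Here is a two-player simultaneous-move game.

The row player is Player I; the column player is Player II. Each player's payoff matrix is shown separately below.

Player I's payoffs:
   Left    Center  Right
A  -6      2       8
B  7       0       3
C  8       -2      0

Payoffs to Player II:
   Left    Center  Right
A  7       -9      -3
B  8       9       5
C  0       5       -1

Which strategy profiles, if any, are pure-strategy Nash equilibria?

(A, Left): Player I can switch to B (-6 → 7). Not NE.
(A, Center): Player II can switch to Left (-9 → 7). Not NE.
(A, Right): Player II can switch to Left (-3 → 7). Not NE.
(B, Left): Player I can switch to C (7 → 8). Not NE.
(B, Center): Player I can switch to A (0 → 2). Not NE.
(B, Right): Player I can switch to A (3 → 8). Not NE.
(C, Left): Player II can switch to Center (0 → 5). Not NE.
(C, Center): Player I can switch to A (-2 → 2). Not NE.
(C, Right): Player I can switch to A (0 → 8). Not NE.

This game has no pure Nash equilibrium.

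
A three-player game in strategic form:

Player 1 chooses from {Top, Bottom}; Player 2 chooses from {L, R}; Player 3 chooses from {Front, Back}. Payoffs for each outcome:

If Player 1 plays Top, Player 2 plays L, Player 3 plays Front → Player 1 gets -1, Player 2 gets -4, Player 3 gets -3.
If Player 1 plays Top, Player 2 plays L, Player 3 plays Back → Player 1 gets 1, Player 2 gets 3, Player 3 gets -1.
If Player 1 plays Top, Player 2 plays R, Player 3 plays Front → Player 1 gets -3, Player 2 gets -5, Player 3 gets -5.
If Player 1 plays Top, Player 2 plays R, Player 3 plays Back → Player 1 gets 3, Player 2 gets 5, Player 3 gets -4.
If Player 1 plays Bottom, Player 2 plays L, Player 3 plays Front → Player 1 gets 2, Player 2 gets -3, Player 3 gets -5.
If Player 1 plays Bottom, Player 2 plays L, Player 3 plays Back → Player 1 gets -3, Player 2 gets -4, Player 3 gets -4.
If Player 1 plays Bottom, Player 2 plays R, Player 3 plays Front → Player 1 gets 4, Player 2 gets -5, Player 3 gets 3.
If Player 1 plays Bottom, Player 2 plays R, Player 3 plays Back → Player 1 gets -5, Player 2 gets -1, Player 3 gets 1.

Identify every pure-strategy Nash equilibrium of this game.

Player 1 against (L, Front): payoffs -1, 2 → best response Bottom.
Player 1 against (L, Back): payoffs 1, -3 → best response Top.
Player 1 against (R, Front): payoffs -3, 4 → best response Bottom.
Player 1 against (R, Back): payoffs 3, -5 → best response Top.
Player 2 against (Top, Front): payoffs -4, -5 → best response L.
Player 2 against (Top, Back): payoffs 3, 5 → best response R.
Player 2 against (Bottom, Front): payoffs -3, -5 → best response L.
Player 2 against (Bottom, Back): payoffs -4, -1 → best response R.
Player 3 against (Top, L): payoffs -3, -1 → best response Back.
Player 3 against (Top, R): payoffs -5, -4 → best response Back.
Player 3 against (Bottom, L): payoffs -5, -4 → best response Back.
Player 3 against (Bottom, R): payoffs 3, 1 → best response Front.
Mutual best responses: (Top, R, Back).

Pure NE: (Top, R, Back)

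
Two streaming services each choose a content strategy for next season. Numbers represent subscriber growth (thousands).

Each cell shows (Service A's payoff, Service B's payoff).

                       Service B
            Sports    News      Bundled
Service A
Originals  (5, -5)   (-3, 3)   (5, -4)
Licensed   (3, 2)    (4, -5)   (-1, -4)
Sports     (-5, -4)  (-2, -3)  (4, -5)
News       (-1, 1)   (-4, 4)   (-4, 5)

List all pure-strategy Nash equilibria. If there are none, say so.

For each strategy profile, look for a profitable unilateral deviation.
(Originals, Sports): Service B can switch to News (-5 → 3). Not NE.
(Originals, News): Service A can switch to Licensed (-3 → 4). Not NE.
(Originals, Bundled): Service B can switch to News (-4 → 3). Not NE.
(Licensed, Sports): Service A can switch to Originals (3 → 5). Not NE.
(Licensed, News): Service B can switch to Sports (-5 → 2). Not NE.
(Licensed, Bundled): Service A can switch to Originals (-1 → 5). Not NE.
(Sports, Sports): Service A can switch to Originals (-5 → 5). Not NE.
(Sports, News): Service A can switch to Licensed (-2 → 4). Not NE.
(The remaining 4 profiles each have a profitable deviation by the same check.)

none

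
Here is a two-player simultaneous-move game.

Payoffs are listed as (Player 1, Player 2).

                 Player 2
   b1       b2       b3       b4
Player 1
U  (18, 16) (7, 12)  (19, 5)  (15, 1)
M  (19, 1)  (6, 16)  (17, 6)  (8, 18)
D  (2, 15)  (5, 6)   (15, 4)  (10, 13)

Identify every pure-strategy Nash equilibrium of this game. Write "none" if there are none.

For each player, find the best response to each opponent profile; mutual best responses are the pure NE.
Player 1 against b1: payoffs 18, 19, 2 → best response M.
Player 1 against b2: payoffs 7, 6, 5 → best response U.
Player 1 against b3: payoffs 19, 17, 15 → best response U.
Player 1 against b4: payoffs 15, 8, 10 → best response U.
Player 2 against U: payoffs 16, 12, 5, 1 → best response b1.
Player 2 against M: payoffs 1, 16, 6, 18 → best response b4.
Player 2 against D: payoffs 15, 6, 4, 13 → best response b1.
No profile is a mutual best response for all players.

There is no pure-strategy Nash equilibrium.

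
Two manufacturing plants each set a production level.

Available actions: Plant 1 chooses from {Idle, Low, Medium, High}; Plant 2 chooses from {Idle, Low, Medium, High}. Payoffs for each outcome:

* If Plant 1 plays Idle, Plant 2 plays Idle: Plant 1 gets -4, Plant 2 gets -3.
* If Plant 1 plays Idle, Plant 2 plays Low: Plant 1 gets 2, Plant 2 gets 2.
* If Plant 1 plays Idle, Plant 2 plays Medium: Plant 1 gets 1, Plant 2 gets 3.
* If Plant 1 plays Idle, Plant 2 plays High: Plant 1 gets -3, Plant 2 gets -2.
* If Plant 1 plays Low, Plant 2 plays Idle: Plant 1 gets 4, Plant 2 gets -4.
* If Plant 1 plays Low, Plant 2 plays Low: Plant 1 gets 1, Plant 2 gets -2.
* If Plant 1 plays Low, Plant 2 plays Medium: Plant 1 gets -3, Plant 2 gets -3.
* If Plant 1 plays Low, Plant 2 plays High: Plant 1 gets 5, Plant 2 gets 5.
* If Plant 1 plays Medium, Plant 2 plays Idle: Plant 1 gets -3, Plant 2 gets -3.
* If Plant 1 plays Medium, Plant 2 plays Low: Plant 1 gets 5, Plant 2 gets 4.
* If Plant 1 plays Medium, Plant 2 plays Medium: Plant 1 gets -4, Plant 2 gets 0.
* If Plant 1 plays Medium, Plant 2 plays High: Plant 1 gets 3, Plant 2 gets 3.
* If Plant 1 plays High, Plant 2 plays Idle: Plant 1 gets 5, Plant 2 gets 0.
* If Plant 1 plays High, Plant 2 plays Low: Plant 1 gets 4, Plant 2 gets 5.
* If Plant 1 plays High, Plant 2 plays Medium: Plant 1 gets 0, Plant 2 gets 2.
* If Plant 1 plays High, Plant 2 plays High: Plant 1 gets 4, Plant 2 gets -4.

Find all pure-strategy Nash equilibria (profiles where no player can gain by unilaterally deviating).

Plant 1 against Idle: payoffs -4, 4, -3, 5 → best response High.
Plant 1 against Low: payoffs 2, 1, 5, 4 → best response Medium.
Plant 1 against Medium: payoffs 1, -3, -4, 0 → best response Idle.
Plant 1 against High: payoffs -3, 5, 3, 4 → best response Low.
Plant 2 against Idle: payoffs -3, 2, 3, -2 → best response Medium.
Plant 2 against Low: payoffs -4, -2, -3, 5 → best response High.
Plant 2 against Medium: payoffs -3, 4, 0, 3 → best response Low.
Plant 2 against High: payoffs 0, 5, 2, -4 → best response Low.
Mutual best responses: (Idle, Medium); (Low, High); (Medium, Low).

(Idle, Medium); (Low, High); (Medium, Low)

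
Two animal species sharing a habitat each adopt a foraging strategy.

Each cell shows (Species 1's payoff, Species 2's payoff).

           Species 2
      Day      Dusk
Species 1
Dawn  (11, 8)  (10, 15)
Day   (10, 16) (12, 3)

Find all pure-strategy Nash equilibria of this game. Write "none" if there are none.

There is no pure-strategy Nash equilibrium.

Mark each player's best response to every combination of opponents' strategies; a profile where every player is best-responding is a pure Nash equilibrium.
Species 1 against Day: payoffs 11, 10 → best response Dawn.
Species 1 against Dusk: payoffs 10, 12 → best response Day.
Species 2 against Dawn: payoffs 8, 15 → best response Dusk.
Species 2 against Day: payoffs 16, 3 → best response Day.
No profile is a mutual best response for all players.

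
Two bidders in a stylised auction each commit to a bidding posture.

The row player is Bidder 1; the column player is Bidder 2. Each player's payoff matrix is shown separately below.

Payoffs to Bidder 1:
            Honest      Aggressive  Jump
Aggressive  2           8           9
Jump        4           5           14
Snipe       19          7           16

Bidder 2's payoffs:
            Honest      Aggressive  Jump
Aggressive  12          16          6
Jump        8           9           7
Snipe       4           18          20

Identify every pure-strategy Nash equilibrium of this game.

Bidder 1 against Honest: payoffs 2, 4, 19 → best response Snipe.
Bidder 1 against Aggressive: payoffs 8, 5, 7 → best response Aggressive.
Bidder 1 against Jump: payoffs 9, 14, 16 → best response Snipe.
Bidder 2 against Aggressive: payoffs 12, 16, 6 → best response Aggressive.
Bidder 2 against Jump: payoffs 8, 9, 7 → best response Aggressive.
Bidder 2 against Snipe: payoffs 4, 18, 20 → best response Jump.
Mutual best responses: (Aggressive, Aggressive); (Snipe, Jump).

Pure-strategy Nash equilibria: (Aggressive, Aggressive) and (Snipe, Jump)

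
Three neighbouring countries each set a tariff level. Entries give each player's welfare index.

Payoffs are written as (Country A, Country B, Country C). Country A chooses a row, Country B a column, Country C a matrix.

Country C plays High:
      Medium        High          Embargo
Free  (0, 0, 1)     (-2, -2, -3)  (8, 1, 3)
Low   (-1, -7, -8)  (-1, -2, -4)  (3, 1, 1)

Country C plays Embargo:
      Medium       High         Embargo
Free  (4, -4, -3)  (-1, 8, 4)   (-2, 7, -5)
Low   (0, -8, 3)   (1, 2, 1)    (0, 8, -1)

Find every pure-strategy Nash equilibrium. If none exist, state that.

For each strategy profile, look for a profitable unilateral deviation.
(Free, Medium, High): Country B can switch to Embargo (0 → 1). Not NE.
(Free, Medium, Embargo): Country B can switch to High (-4 → 8). Not NE.
(Free, High, High): Country A can switch to Low (-2 → -1). Not NE.
(Free, High, Embargo): Country A can switch to Low (-1 → 1). Not NE.
(Free, Embargo, High): Country A gets 8, best alternative 3; Country B gets 1, best alternative 0; Country C gets 3, best alternative -5. No profitable deviation — NE.
(Free, Embargo, Embargo): Country A can switch to Low (-2 → 0). Not NE.
(Low, Medium, High): Country A can switch to Free (-1 → 0). Not NE.
(Low, Medium, Embargo): Country A can switch to Free (0 → 4). Not NE.
(Low, High, High): Country B can switch to Embargo (-2 → 1). Not NE.
(Low, High, Embargo): Country B can switch to Embargo (2 → 8). Not NE.
(Low, Embargo, High): Country A can switch to Free (3 → 8). Not NE.
(Low, Embargo, Embargo): Country C can switch to High (-1 → 1). Not NE.

The unique pure-strategy Nash equilibrium is (Free, Embargo, High).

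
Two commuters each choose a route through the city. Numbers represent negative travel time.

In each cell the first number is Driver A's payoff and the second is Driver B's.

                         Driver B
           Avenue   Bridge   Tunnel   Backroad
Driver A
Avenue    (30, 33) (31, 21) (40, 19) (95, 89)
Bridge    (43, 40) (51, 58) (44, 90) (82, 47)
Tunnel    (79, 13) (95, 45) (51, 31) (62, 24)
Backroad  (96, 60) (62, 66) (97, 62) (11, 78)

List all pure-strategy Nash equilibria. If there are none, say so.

(Avenue, Backroad), (Tunnel, Bridge)

Driver A against Avenue: payoffs 30, 43, 79, 96 → best response Backroad.
Driver A against Bridge: payoffs 31, 51, 95, 62 → best response Tunnel.
Driver A against Tunnel: payoffs 40, 44, 51, 97 → best response Backroad.
Driver A against Backroad: payoffs 95, 82, 62, 11 → best response Avenue.
Driver B against Avenue: payoffs 33, 21, 19, 89 → best response Backroad.
Driver B against Bridge: payoffs 40, 58, 90, 47 → best response Tunnel.
Driver B against Tunnel: payoffs 13, 45, 31, 24 → best response Bridge.
Driver B against Backroad: payoffs 60, 66, 62, 78 → best response Backroad.
Mutual best responses: (Avenue, Backroad); (Tunnel, Bridge).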